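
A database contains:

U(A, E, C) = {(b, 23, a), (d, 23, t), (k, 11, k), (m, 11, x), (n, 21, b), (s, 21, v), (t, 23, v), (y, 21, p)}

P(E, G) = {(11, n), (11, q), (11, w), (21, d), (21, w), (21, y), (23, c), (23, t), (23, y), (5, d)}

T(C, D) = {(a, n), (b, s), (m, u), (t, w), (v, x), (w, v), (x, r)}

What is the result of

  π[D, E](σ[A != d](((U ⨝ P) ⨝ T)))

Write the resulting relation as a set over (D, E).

{(n, 23), (r, 11), (s, 21), (x, 21), (x, 23)}

Natural join on E: {(b, 23, a, c), (b, 23, a, t), (b, 23, a, y), (d, 23, t, c), (d, 23, t, t), (d, 23, t, y), (k, 11, k, n), (k, 11, k, q), (k, 11, k, w), (m, 11, x, n), (m, 11, x, q), (m, 11, x, w), (n, 21, b, d), (n, 21, b, w), (n, 21, b, y), (s, 21, v, d), (s, 21, v, w), (s, 21, v, y), (t, 23, v, c), (t, 23, v, t), (t, 23, v, y), (y, 21, p, d), (y, 21, p, w), (y, 21, p, y)}
Natural join on C: {(b, 23, a, c, n), (b, 23, a, t, n), (b, 23, a, y, n), (d, 23, t, c, w), (d, 23, t, t, w), (d, 23, t, y, w), (m, 11, x, n, r), (m, 11, x, q, r), (m, 11, x, w, r), (n, 21, b, d, s), (n, 21, b, w, s), (n, 21, b, y, s), (s, 21, v, d, x), (s, 21, v, w, x), (s, 21, v, y, x), (t, 23, v, c, x), (t, 23, v, t, x), (t, 23, v, y, x)}
σ[A != d]: keep tuples satisfying A != d → {(b, 23, a, c, n), (b, 23, a, t, n), (b, 23, a, y, n), (m, 11, x, n, r), (m, 11, x, q, r), (m, 11, x, w, r), (n, 21, b, d, s), (n, 21, b, w, s), (n, 21, b, y, s), (s, 21, v, d, x), (s, 21, v, w, x), (s, 21, v, y, x), (t, 23, v, c, x), (t, 23, v, t, x), (t, 23, v, y, x)}
π[D, E]: project onto (D, E) (10 duplicate(s) eliminated) → {(n, 23), (r, 11), (s, 21), (x, 21), (x, 23)}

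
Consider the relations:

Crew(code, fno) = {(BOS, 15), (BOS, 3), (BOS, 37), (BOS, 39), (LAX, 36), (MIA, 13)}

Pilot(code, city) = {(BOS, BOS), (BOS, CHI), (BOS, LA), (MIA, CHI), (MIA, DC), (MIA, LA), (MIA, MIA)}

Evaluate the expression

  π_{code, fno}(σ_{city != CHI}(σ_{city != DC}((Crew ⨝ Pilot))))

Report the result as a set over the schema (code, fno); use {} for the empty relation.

Natural join on code: {(BOS, 15, BOS), (BOS, 15, CHI), (BOS, 15, LA), (BOS, 3, BOS), (BOS, 3, CHI), (BOS, 3, LA), (BOS, 37, BOS), (BOS, 37, CHI), (BOS, 37, LA), (BOS, 39, BOS), (BOS, 39, CHI), (BOS, 39, LA), (MIA, 13, CHI), (MIA, 13, DC), (MIA, 13, LA), (MIA, 13, MIA)}
σ[city != DC]: keep tuples satisfying city != DC → {(BOS, 15, BOS), (BOS, 15, CHI), (BOS, 15, LA), (BOS, 3, BOS), (BOS, 3, CHI), (BOS, 3, LA), (BOS, 37, BOS), (BOS, 37, CHI), (BOS, 37, LA), (BOS, 39, BOS), (BOS, 39, CHI), (BOS, 39, LA), (MIA, 13, CHI), (MIA, 13, LA), (MIA, 13, MIA)}
σ[city != CHI]: keep tuples satisfying city != CHI → {(BOS, 15, BOS), (BOS, 15, LA), (BOS, 3, BOS), (BOS, 3, LA), (BOS, 37, BOS), (BOS, 37, LA), (BOS, 39, BOS), (BOS, 39, LA), (MIA, 13, LA), (MIA, 13, MIA)}
Keep only column(s) code, fno (5 duplicate(s) eliminated): {(BOS, 15), (BOS, 3), (BOS, 37), (BOS, 39), (MIA, 13)}

{(BOS, 15), (BOS, 3), (BOS, 37), (BOS, 39), (MIA, 13)}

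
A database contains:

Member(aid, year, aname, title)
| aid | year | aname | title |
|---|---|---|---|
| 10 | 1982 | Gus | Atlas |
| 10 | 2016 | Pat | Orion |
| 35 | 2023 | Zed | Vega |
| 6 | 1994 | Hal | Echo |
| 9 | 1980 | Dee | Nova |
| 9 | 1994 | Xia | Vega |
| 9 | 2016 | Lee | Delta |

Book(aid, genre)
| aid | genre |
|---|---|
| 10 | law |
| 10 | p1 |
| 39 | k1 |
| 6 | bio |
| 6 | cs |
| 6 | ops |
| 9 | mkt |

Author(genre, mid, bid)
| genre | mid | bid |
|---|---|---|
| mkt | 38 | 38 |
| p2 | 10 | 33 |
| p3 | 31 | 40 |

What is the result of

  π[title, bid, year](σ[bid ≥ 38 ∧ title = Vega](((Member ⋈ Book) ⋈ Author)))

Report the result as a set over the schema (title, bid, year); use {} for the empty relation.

{(Vega, 38, 1994)}

Member ⋈ Book (natural join on aid): {(10, 1982, Gus, Atlas, law), (10, 1982, Gus, Atlas, p1), (10, 2016, Pat, Orion, law), (10, 2016, Pat, Orion, p1), (6, 1994, Hal, Echo, bio), (6, 1994, Hal, Echo, cs), (6, 1994, Hal, Echo, ops), (9, 1980, Dee, Nova, mkt), (9, 1994, Xia, Vega, mkt), (9, 2016, Lee, Delta, mkt)}
(Member ⋈ Book) ⋈ Author (natural join on genre): {(9, 1980, Dee, Nova, mkt, 38, 38), (9, 1994, Xia, Vega, mkt, 38, 38), (9, 2016, Lee, Delta, mkt, 38, 38)}
σ[bid ≥ 38 ∧ title = Vega]: keep tuples satisfying bid ≥ 38 ∧ title = Vega → {(9, 1994, Xia, Vega, mkt, 38, 38)}
Projecting to title, bid, year: {(Vega, 38, 1994)}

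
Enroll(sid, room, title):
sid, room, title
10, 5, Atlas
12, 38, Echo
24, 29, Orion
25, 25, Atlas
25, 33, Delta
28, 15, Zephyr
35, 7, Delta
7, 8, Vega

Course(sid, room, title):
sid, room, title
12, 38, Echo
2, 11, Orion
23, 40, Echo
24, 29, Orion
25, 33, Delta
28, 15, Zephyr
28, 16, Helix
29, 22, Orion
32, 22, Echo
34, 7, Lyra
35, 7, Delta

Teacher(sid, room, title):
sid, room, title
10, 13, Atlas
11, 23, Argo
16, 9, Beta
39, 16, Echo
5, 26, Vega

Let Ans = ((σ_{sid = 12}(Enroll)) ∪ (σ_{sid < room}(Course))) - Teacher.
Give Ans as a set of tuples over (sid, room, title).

{(12, 38, Echo), (2, 11, Orion), (23, 40, Echo), (24, 29, Orion), (25, 33, Delta)}

Filtering on sid = 12 leaves {(12, 38, Echo)}.
Filtering on sid < room leaves {(12, 38, Echo), (2, 11, Orion), (23, 40, Echo), (24, 29, Orion), (25, 33, Delta)}.
Taking the union: {(12, 38, Echo), (2, 11, Orion), (23, 40, Echo), (24, 29, Orion), (25, 33, Delta)}
Taking the difference: {(12, 38, Echo), (2, 11, Orion), (23, 40, Echo), (24, 29, Orion), (25, 33, Delta)}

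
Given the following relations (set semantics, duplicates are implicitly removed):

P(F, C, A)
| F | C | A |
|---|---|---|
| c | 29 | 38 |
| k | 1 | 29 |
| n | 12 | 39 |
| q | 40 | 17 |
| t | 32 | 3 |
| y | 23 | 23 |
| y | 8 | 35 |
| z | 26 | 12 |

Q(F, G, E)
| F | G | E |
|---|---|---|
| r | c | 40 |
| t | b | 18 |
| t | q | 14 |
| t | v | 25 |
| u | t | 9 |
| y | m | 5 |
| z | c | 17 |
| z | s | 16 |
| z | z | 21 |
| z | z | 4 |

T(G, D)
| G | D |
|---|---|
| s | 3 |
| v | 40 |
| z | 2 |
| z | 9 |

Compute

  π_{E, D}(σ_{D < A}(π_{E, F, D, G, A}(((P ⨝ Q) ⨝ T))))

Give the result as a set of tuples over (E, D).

P ⋈ Q (natural join on F): {(t, 32, 3, b, 18), (t, 32, 3, q, 14), (t, 32, 3, v, 25), (y, 23, 23, m, 5), (y, 8, 35, m, 5), (z, 26, 12, c, 17), (z, 26, 12, s, 16), (z, 26, 12, z, 21), (z, 26, 12, z, 4)}
(P ⨝ Q) ⋈ T (natural join on G): {(t, 32, 3, v, 25, 40), (z, 26, 12, s, 16, 3), (z, 26, 12, z, 21, 2), (z, 26, 12, z, 21, 9), (z, 26, 12, z, 4, 2), (z, 26, 12, z, 4, 9)}
π[E, F, D, G, A]: project onto (E, F, D, G, A) → {(16, z, 3, s, 12), (21, z, 2, z, 12), (21, z, 9, z, 12), (25, t, 40, v, 3), (4, z, 2, z, 12), (4, z, 9, z, 12)}
Selection D < A: {(16, z, 3, s, 12), (21, z, 2, z, 12), (21, z, 9, z, 12), (4, z, 2, z, 12), (4, z, 9, z, 12)}
π[E, D]: project onto (E, D) → {(16, 3), (21, 2), (21, 9), (4, 2), (4, 9)}

{(16, 3), (21, 2), (21, 9), (4, 2), (4, 9)}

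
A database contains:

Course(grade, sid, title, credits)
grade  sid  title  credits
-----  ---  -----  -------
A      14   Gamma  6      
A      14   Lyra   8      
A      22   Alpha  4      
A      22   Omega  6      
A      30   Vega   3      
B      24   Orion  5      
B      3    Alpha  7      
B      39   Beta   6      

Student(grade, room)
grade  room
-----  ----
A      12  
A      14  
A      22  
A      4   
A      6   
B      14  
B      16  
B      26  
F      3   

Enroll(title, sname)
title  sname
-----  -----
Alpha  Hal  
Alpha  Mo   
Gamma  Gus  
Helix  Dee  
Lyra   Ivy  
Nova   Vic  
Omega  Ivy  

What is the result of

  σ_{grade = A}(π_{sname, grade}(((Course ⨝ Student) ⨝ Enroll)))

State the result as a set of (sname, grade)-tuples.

Course ⋈ Student (natural join on grade): {(A, 14, Gamma, 6, 12), (A, 14, Gamma, 6, 14), (A, 14, Gamma, 6, 22), (A, 14, Gamma, 6, 4), (A, 14, Gamma, 6, 6), (A, 14, Lyra, 8, 12), (A, 14, Lyra, 8, 14), (A, 14, Lyra, 8, 22), (A, 14, Lyra, 8, 4), (A, 14, Lyra, 8, 6), (A, 22, Alpha, 4, 12), (A, 22, Alpha, 4, 14), (A, 22, Alpha, 4, 22), (A, 22, Alpha, 4, 4), (A, 22, Alpha, 4, 6), (A, 22, Omega, 6, 12), (A, 22, Omega, 6, 14), (A, 22, Omega, 6, 22), (A, 22, Omega, 6, 4), (A, 22, Omega, 6, 6), (A, 30, Vega, 3, 12), (A, 30, Vega, 3, 14), (A, 30, Vega, 3, 22), (A, 30, Vega, 3, 4), (A, 30, Vega, 3, 6), (B, 24, Orion, 5, 14), (B, 24, Orion, 5, 16), (B, 24, Orion, 5, 26), (B, 3, Alpha, 7, 14), (B, 3, Alpha, 7, 16), (B, 3, Alpha, 7, 26), (B, 39, Beta, 6, 14), (B, 39, Beta, 6, 16), (B, 39, Beta, 6, 26)}
(Course ⨝ Student) ⋈ Enroll (natural join on title): {(A, 14, Gamma, 6, 12, Gus), (A, 14, Gamma, 6, 14, Gus), (A, 14, Gamma, 6, 22, Gus), (A, 14, Gamma, 6, 4, Gus), (A, 14, Gamma, 6, 6, Gus), (A, 14, Lyra, 8, 12, Ivy), (A, 14, Lyra, 8, 14, Ivy), (A, 14, Lyra, 8, 22, Ivy), (A, 14, Lyra, 8, 4, Ivy), (A, 14, Lyra, 8, 6, Ivy), (A, 22, Alpha, 4, 12, Hal), (A, 22, Alpha, 4, 12, Mo), (A, 22, Alpha, 4, 14, Hal), (A, 22, Alpha, 4, 14, Mo), (A, 22, Alpha, 4, 22, Hal), (A, 22, Alpha, 4, 22, Mo), (A, 22, Alpha, 4, 4, Hal), (A, 22, Alpha, 4, 4, Mo), (A, 22, Alpha, 4, 6, Hal), (A, 22, Alpha, 4, 6, Mo), (A, 22, Omega, 6, 12, Ivy), (A, 22, Omega, 6, 14, Ivy), (A, 22, Omega, 6, 22, Ivy), (A, 22, Omega, 6, 4, Ivy), (A, 22, Omega, 6, 6, Ivy), (B, 3, Alpha, 7, 14, Hal), (B, 3, Alpha, 7, 14, Mo), (B, 3, Alpha, 7, 16, Hal), (B, 3, Alpha, 7, 16, Mo), (B, 3, Alpha, 7, 26, Hal), (B, 3, Alpha, 7, 26, Mo)}
Projecting to sname, grade (25 duplicate(s) eliminated): {(Gus, A), (Hal, A), (Hal, B), (Ivy, A), (Mo, A), (Mo, B)}
Apply σ_{grade = A}; surviving tuples: {(Gus, A), (Hal, A), (Ivy, A), (Mo, A)}

{(Gus, A), (Hal, A), (Ivy, A), (Mo, A)}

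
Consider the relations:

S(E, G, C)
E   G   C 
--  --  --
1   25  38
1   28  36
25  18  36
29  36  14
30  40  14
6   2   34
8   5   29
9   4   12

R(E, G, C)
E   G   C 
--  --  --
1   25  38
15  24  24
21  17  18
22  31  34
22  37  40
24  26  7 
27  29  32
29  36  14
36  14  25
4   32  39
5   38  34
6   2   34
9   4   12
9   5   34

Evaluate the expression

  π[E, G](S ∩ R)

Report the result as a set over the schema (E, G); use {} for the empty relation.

Intersection: {(1, 25, 38), (1, 28, 36), (25, 18, 36), (29, 36, 14), (30, 40, 14), (6, 2, 34), (8, 5, 29), (9, 4, 12)} with {(1, 25, 38), (15, 24, 24), (21, 17, 18), (22, 31, 34), (22, 37, 40), (24, 26, 7), (27, 29, 32), (29, 36, 14), (36, 14, 25), (4, 32, 39), (5, 38, 34), (6, 2, 34), (9, 4, 12), (9, 5, 34)} → {(1, 25, 38), (29, 36, 14), (6, 2, 34), (9, 4, 12)}
π_{E, G} gives {(1, 25), (29, 36), (6, 2), (9, 4)}.

{(1, 25), (29, 36), (6, 2), (9, 4)}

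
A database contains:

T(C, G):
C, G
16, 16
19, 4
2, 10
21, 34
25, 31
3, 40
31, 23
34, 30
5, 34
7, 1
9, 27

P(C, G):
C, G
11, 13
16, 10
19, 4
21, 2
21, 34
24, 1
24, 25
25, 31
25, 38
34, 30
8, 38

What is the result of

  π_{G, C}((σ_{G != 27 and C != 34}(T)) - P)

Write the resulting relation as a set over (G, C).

{(1, 7), (10, 2), (16, 16), (23, 31), (34, 5), (40, 3)}

σ[G != 27 and C != 34]: keep tuples satisfying G != 27 and C != 34 → {(16, 16), (19, 4), (2, 10), (21, 34), (25, 31), (3, 40), (31, 23), (5, 34), (7, 1)}
Taking the difference: {(16, 16), (2, 10), (3, 40), (31, 23), (5, 34), (7, 1)}
Projecting to G, C: {(1, 7), (10, 2), (16, 16), (23, 31), (34, 5), (40, 3)}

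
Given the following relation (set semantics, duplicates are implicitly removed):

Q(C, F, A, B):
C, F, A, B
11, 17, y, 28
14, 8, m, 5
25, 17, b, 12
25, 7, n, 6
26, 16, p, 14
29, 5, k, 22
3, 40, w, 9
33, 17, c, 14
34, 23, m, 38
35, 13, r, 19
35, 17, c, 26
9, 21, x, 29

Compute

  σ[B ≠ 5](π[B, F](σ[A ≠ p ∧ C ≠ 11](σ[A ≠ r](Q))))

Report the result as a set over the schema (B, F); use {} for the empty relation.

{(12, 17), (14, 17), (22, 5), (26, 17), (29, 21), (38, 23), (6, 7), (9, 40)}

σ[A ≠ r]: keep tuples satisfying A ≠ r → {(11, 17, y, 28), (14, 8, m, 5), (25, 17, b, 12), (25, 7, n, 6), (26, 16, p, 14), (29, 5, k, 22), (3, 40, w, 9), (33, 17, c, 14), (34, 23, m, 38), (35, 17, c, 26), (9, 21, x, 29)}
σ[A ≠ p ∧ C ≠ 11]: keep tuples satisfying A ≠ p ∧ C ≠ 11 → {(14, 8, m, 5), (25, 17, b, 12), (25, 7, n, 6), (29, 5, k, 22), (3, 40, w, 9), (33, 17, c, 14), (34, 23, m, 38), (35, 17, c, 26), (9, 21, x, 29)}
π[B, F]: project onto (B, F) → {(12, 17), (14, 17), (22, 5), (26, 17), (29, 21), (38, 23), (5, 8), (6, 7), (9, 40)}
σ[B ≠ 5]: keep tuples satisfying B ≠ 5 → {(12, 17), (14, 17), (22, 5), (26, 17), (29, 21), (38, 23), (6, 7), (9, 40)}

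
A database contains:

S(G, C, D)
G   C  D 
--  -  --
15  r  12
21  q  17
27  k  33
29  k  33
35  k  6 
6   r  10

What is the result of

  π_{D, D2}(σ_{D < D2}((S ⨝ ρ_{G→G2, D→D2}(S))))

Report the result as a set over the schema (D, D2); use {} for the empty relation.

{(10, 12), (6, 33)}

ρ[G→G2, D→D2]: schema becomes (G2, C, D2); tuples unchanged.
Natural join on C: {(15, r, 12, 15, 12), (15, r, 12, 6, 10), (21, q, 17, 21, 17), (27, k, 33, 27, 33), (27, k, 33, 29, 33), (27, k, 33, 35, 6), (29, k, 33, 27, 33), (29, k, 33, 29, 33), (29, k, 33, 35, 6), (35, k, 6, 27, 33), (35, k, 6, 29, 33), (35, k, 6, 35, 6), (6, r, 10, 15, 12), (6, r, 10, 6, 10)}
σ[D < D2]: keep tuples satisfying D < D2 → {(35, k, 6, 27, 33), (35, k, 6, 29, 33), (6, r, 10, 15, 12)}
Keep only column(s) D, D2 (1 duplicate(s) eliminated): {(10, 12), (6, 33)}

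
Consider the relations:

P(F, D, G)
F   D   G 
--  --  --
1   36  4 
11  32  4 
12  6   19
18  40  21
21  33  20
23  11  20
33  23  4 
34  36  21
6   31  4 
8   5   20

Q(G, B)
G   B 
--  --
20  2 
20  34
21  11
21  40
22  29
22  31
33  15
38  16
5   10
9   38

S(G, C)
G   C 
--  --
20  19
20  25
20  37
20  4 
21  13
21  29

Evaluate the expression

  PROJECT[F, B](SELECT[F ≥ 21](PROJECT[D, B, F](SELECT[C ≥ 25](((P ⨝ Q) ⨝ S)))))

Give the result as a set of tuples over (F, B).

{(21, 2), (21, 34), (23, 2), (23, 34), (34, 11), (34, 40)}

Natural join on G: {(18, 40, 21, 11), (18, 40, 21, 40), (21, 33, 20, 2), (21, 33, 20, 34), (23, 11, 20, 2), (23, 11, 20, 34), (34, 36, 21, 11), (34, 36, 21, 40), (8, 5, 20, 2), (8, 5, 20, 34)}
Natural join on G: {(18, 40, 21, 11, 13), (18, 40, 21, 11, 29), (18, 40, 21, 40, 13), (18, 40, 21, 40, 29), (21, 33, 20, 2, 19), (21, 33, 20, 2, 25), (21, 33, 20, 2, 37), (21, 33, 20, 2, 4), (21, 33, 20, 34, 19), (21, 33, 20, 34, 25), (21, 33, 20, 34, 37), (21, 33, 20, 34, 4), (23, 11, 20, 2, 19), (23, 11, 20, 2, 25), (23, 11, 20, 2, 37), (23, 11, 20, 2, 4), (23, 11, 20, 34, 19), (23, 11, 20, 34, 25), (23, 11, 20, 34, 37), (23, 11, 20, 34, 4), (34, 36, 21, 11, 13), (34, 36, 21, 11, 29), (34, 36, 21, 40, 13), (34, 36, 21, 40, 29), (8, 5, 20, 2, 19), (8, 5, 20, 2, 25), (8, 5, 20, 2, 37), (8, 5, 20, 2, 4), (8, 5, 20, 34, 19), (8, 5, 20, 34, 25), (8, 5, 20, 34, 37), (8, 5, 20, 34, 4)}
Selection C ≥ 25: {(18, 40, 21, 11, 29), (18, 40, 21, 40, 29), (21, 33, 20, 2, 25), (21, 33, 20, 2, 37), (21, 33, 20, 34, 25), (21, 33, 20, 34, 37), (23, 11, 20, 2, 25), (23, 11, 20, 2, 37), (23, 11, 20, 34, 25), (23, 11, 20, 34, 37), (34, 36, 21, 11, 29), (34, 36, 21, 40, 29), (8, 5, 20, 2, 25), (8, 5, 20, 2, 37), (8, 5, 20, 34, 25), (8, 5, 20, 34, 37)}
π[D, B, F]: project onto (D, B, F) (6 duplicate(s) eliminated) → {(11, 2, 23), (11, 34, 23), (33, 2, 21), (33, 34, 21), (36, 11, 34), (36, 40, 34), (40, 11, 18), (40, 40, 18), (5, 2, 8), (5, 34, 8)}
Selection F ≥ 21: {(11, 2, 23), (11, 34, 23), (33, 2, 21), (33, 34, 21), (36, 11, 34), (36, 40, 34)}
π[F, B]: project onto (F, B) → {(21, 2), (21, 34), (23, 2), (23, 34), (34, 11), (34, 40)}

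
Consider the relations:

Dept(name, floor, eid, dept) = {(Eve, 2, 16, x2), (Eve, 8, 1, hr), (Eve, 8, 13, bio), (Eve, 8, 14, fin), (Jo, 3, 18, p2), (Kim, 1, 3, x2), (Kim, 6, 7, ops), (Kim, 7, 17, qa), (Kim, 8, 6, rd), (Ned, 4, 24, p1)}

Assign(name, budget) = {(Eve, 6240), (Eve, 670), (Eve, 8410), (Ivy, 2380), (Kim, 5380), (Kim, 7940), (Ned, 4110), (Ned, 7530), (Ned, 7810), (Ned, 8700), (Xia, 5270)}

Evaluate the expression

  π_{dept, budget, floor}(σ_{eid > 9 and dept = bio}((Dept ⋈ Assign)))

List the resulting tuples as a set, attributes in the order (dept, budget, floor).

Joining Dept and Assign on name yields {(Eve, 2, 16, x2, 6240), (Eve, 2, 16, x2, 670), (Eve, 2, 16, x2, 8410), (Eve, 8, 1, hr, 6240), (Eve, 8, 1, hr, 670), (Eve, 8, 1, hr, 8410), (Eve, 8, 13, bio, 6240), (Eve, 8, 13, bio, 670), (Eve, 8, 13, bio, 8410), (Eve, 8, 14, fin, 6240), (Eve, 8, 14, fin, 670), (Eve, 8, 14, fin, 8410), (Kim, 1, 3, x2, 5380), (Kim, 1, 3, x2, 7940), (Kim, 6, 7, ops, 5380), (Kim, 6, 7, ops, 7940), (Kim, 7, 17, qa, 5380), (Kim, 7, 17, qa, 7940), (Kim, 8, 6, rd, 5380), (Kim, 8, 6, rd, 7940), (Ned, 4, 24, p1, 4110), (Ned, 4, 24, p1, 7530), (Ned, 4, 24, p1, 7810), (Ned, 4, 24, p1, 8700)}.
σ[eid > 9 and dept = bio]: keep tuples satisfying eid > 9 and dept = bio → {(Eve, 8, 13, bio, 6240), (Eve, 8, 13, bio, 670), (Eve, 8, 13, bio, 8410)}
π_{dept, budget, floor} gives {(bio, 6240, 8), (bio, 670, 8), (bio, 8410, 8)}.

{(bio, 6240, 8), (bio, 670, 8), (bio, 8410, 8)}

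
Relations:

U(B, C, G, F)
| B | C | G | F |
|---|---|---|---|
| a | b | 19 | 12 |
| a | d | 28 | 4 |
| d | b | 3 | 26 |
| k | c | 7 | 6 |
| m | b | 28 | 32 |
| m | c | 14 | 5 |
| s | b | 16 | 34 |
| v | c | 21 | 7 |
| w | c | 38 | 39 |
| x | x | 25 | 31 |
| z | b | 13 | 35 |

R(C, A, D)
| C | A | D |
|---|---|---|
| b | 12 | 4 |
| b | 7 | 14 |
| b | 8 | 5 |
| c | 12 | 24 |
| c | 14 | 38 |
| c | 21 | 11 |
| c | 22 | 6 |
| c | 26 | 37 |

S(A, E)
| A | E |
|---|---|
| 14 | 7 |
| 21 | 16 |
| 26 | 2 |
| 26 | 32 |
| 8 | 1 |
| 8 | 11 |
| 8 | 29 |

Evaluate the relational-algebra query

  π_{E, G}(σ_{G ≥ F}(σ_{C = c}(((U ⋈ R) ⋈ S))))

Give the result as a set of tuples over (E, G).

{(16, 14), (16, 21), (16, 7), (2, 14), (2, 21), (2, 7), (32, 14), (32, 21), (32, 7), (7, 14), (7, 21), (7, 7)}

Joining U and R on C yields {(a, b, 19, 12, 12, 4), (a, b, 19, 12, 7, 14), (a, b, 19, 12, 8, 5), (d, b, 3, 26, 12, 4), (d, b, 3, 26, 7, 14), (d, b, 3, 26, 8, 5), (k, c, 7, 6, 12, 24), (k, c, 7, 6, 14, 38), (k, c, 7, 6, 21, 11), (k, c, 7, 6, 22, 6), (k, c, 7, 6, 26, 37), (m, b, 28, 32, 12, 4), (m, b, 28, 32, 7, 14), (m, b, 28, 32, 8, 5), (m, c, 14, 5, 12, 24), (m, c, 14, 5, 14, 38), (m, c, 14, 5, 21, 11), (m, c, 14, 5, 22, 6), (m, c, 14, 5, 26, 37), (s, b, 16, 34, 12, 4), (s, b, 16, 34, 7, 14), (s, b, 16, 34, 8, 5), (v, c, 21, 7, 12, 24), (v, c, 21, 7, 14, 38), (v, c, 21, 7, 21, 11), (v, c, 21, 7, 22, 6), (v, c, 21, 7, 26, 37), (w, c, 38, 39, 12, 24), (w, c, 38, 39, 14, 38), (w, c, 38, 39, 21, 11), (w, c, 38, 39, 22, 6), (w, c, 38, 39, 26, 37), (z, b, 13, 35, 12, 4), (z, b, 13, 35, 7, 14), (z, b, 13, 35, 8, 5)}.
Joining (U ⋈ R) and S on A yields {(a, b, 19, 12, 8, 5, 1), (a, b, 19, 12, 8, 5, 11), (a, b, 19, 12, 8, 5, 29), (d, b, 3, 26, 8, 5, 1), (d, b, 3, 26, 8, 5, 11), (d, b, 3, 26, 8, 5, 29), (k, c, 7, 6, 14, 38, 7), (k, c, 7, 6, 21, 11, 16), (k, c, 7, 6, 26, 37, 2), (k, c, 7, 6, 26, 37, 32), (m, b, 28, 32, 8, 5, 1), (m, b, 28, 32, 8, 5, 11), (m, b, 28, 32, 8, 5, 29), (m, c, 14, 5, 14, 38, 7), (m, c, 14, 5, 21, 11, 16), (m, c, 14, 5, 26, 37, 2), (m, c, 14, 5, 26, 37, 32), (s, b, 16, 34, 8, 5, 1), (s, b, 16, 34, 8, 5, 11), (s, b, 16, 34, 8, 5, 29), (v, c, 21, 7, 14, 38, 7), (v, c, 21, 7, 21, 11, 16), (v, c, 21, 7, 26, 37, 2), (v, c, 21, 7, 26, 37, 32), (w, c, 38, 39, 14, 38, 7), (w, c, 38, 39, 21, 11, 16), (w, c, 38, 39, 26, 37, 2), (w, c, 38, 39, 26, 37, 32), (z, b, 13, 35, 8, 5, 1), (z, b, 13, 35, 8, 5, 11), (z, b, 13, 35, 8, 5, 29)}.
Apply σ_{C = c}; surviving tuples: {(k, c, 7, 6, 14, 38, 7), (k, c, 7, 6, 21, 11, 16), (k, c, 7, 6, 26, 37, 2), (k, c, 7, 6, 26, 37, 32), (m, c, 14, 5, 14, 38, 7), (m, c, 14, 5, 21, 11, 16), (m, c, 14, 5, 26, 37, 2), (m, c, 14, 5, 26, 37, 32), (v, c, 21, 7, 14, 38, 7), (v, c, 21, 7, 21, 11, 16), (v, c, 21, 7, 26, 37, 2), (v, c, 21, 7, 26, 37, 32), (w, c, 38, 39, 14, 38, 7), (w, c, 38, 39, 21, 11, 16), (w, c, 38, 39, 26, 37, 2), (w, c, 38, 39, 26, 37, 32)}
Apply σ_{G ≥ F}; surviving tuples: {(k, c, 7, 6, 14, 38, 7), (k, c, 7, 6, 21, 11, 16), (k, c, 7, 6, 26, 37, 2), (k, c, 7, 6, 26, 37, 32), (m, c, 14, 5, 14, 38, 7), (m, c, 14, 5, 21, 11, 16), (m, c, 14, 5, 26, 37, 2), (m, c, 14, 5, 26, 37, 32), (v, c, 21, 7, 14, 38, 7), (v, c, 21, 7, 21, 11, 16), (v, c, 21, 7, 26, 37, 2), (v, c, 21, 7, 26, 37, 32)}
Keep only column(s) E, G: {(16, 14), (16, 21), (16, 7), (2, 14), (2, 21), (2, 7), (32, 14), (32, 21), (32, 7), (7, 14), (7, 21), (7, 7)}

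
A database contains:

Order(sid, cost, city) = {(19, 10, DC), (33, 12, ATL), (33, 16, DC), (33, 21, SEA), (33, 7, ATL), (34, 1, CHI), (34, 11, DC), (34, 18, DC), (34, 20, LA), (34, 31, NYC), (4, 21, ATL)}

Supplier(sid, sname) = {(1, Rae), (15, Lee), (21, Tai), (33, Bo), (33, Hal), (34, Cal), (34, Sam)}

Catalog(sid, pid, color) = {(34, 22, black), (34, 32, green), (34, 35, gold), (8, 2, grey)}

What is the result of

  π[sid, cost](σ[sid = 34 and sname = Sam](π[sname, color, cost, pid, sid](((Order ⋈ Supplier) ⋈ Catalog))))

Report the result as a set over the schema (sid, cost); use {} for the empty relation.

Joining Order and Supplier on sid yields {(33, 12, ATL, Bo), (33, 12, ATL, Hal), (33, 16, DC, Bo), (33, 16, DC, Hal), (33, 21, SEA, Bo), (33, 21, SEA, Hal), (33, 7, ATL, Bo), (33, 7, ATL, Hal), (34, 1, CHI, Cal), (34, 1, CHI, Sam), (34, 11, DC, Cal), (34, 11, DC, Sam), (34, 18, DC, Cal), (34, 18, DC, Sam), (34, 20, LA, Cal), (34, 20, LA, Sam), (34, 31, NYC, Cal), (34, 31, NYC, Sam)}.
Joining (Order ⋈ Supplier) and Catalog on sid yields {(34, 1, CHI, Cal, 22, black), (34, 1, CHI, Cal, 32, green), (34, 1, CHI, Cal, 35, gold), (34, 1, CHI, Sam, 22, black), (34, 1, CHI, Sam, 32, green), (34, 1, CHI, Sam, 35, gold), (34, 11, DC, Cal, 22, black), (34, 11, DC, Cal, 32, green), (34, 11, DC, Cal, 35, gold), (34, 11, DC, Sam, 22, black), (34, 11, DC, Sam, 32, green), (34, 11, DC, Sam, 35, gold), (34, 18, DC, Cal, 22, black), (34, 18, DC, Cal, 32, green), (34, 18, DC, Cal, 35, gold), (34, 18, DC, Sam, 22, black), (34, 18, DC, Sam, 32, green), (34, 18, DC, Sam, 35, gold), (34, 20, LA, Cal, 22, black), (34, 20, LA, Cal, 32, green), (34, 20, LA, Cal, 35, gold), (34, 20, LA, Sam, 22, black), (34, 20, LA, Sam, 32, green), (34, 20, LA, Sam, 35, gold), (34, 31, NYC, Cal, 22, black), (34, 31, NYC, Cal, 32, green), (34, 31, NYC, Cal, 35, gold), (34, 31, NYC, Sam, 22, black), (34, 31, NYC, Sam, 32, green), (34, 31, NYC, Sam, 35, gold)}.
Projecting to sname, color, cost, pid, sid: {(Cal, black, 1, 22, 34), (Cal, black, 11, 22, 34), (Cal, black, 18, 22, 34), (Cal, black, 20, 22, 34), (Cal, black, 31, 22, 34), (Cal, gold, 1, 35, 34), (Cal, gold, 11, 35, 34), (Cal, gold, 18, 35, 34), (Cal, gold, 20, 35, 34), (Cal, gold, 31, 35, 34), (Cal, green, 1, 32, 34), (Cal, green, 11, 32, 34), (Cal, green, 18, 32, 34), (Cal, green, 20, 32, 34), (Cal, green, 31, 32, 34), (Sam, black, 1, 22, 34), (Sam, black, 11, 22, 34), (Sam, black, 18, 22, 34), (Sam, black, 20, 22, 34), (Sam, black, 31, 22, 34), (Sam, gold, 1, 35, 34), (Sam, gold, 11, 35, 34), (Sam, gold, 18, 35, 34), (Sam, gold, 20, 35, 34), (Sam, gold, 31, 35, 34), (Sam, green, 1, 32, 34), (Sam, green, 11, 32, 34), (Sam, green, 18, 32, 34), (Sam, green, 20, 32, 34), (Sam, green, 31, 32, 34)}
Apply σ_{sid = 34 and sname = Sam}; surviving tuples: {(Sam, black, 1, 22, 34), (Sam, black, 11, 22, 34), (Sam, black, 18, 22, 34), (Sam, black, 20, 22, 34), (Sam, black, 31, 22, 34), (Sam, gold, 1, 35, 34), (Sam, gold, 11, 35, 34), (Sam, gold, 18, 35, 34), (Sam, gold, 20, 35, 34), (Sam, gold, 31, 35, 34), (Sam, green, 1, 32, 34), (Sam, green, 11, 32, 34), (Sam, green, 18, 32, 34), (Sam, green, 20, 32, 34), (Sam, green, 31, 32, 34)}
Projecting to sid, cost (10 duplicate(s) eliminated): {(34, 1), (34, 11), (34, 18), (34, 20), (34, 31)}

{(34, 1), (34, 11), (34, 18), (34, 20), (34, 31)}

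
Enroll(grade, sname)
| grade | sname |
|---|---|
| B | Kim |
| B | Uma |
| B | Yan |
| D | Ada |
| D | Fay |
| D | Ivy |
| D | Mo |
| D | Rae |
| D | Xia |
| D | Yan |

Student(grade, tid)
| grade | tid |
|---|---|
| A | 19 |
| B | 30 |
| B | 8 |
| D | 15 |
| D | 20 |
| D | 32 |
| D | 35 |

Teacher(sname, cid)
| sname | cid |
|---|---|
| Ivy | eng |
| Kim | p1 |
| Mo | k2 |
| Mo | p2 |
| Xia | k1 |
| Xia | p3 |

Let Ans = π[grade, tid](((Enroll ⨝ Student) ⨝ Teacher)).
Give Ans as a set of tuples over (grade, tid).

Joining Enroll and Student on grade yields {(B, Kim, 30), (B, Kim, 8), (B, Uma, 30), (B, Uma, 8), (B, Yan, 30), (B, Yan, 8), (D, Ada, 15), (D, Ada, 20), (D, Ada, 32), (D, Ada, 35), (D, Fay, 15), (D, Fay, 20), (D, Fay, 32), (D, Fay, 35), (D, Ivy, 15), (D, Ivy, 20), (D, Ivy, 32), (D, Ivy, 35), (D, Mo, 15), (D, Mo, 20), (D, Mo, 32), (D, Mo, 35), (D, Rae, 15), (D, Rae, 20), (D, Rae, 32), (D, Rae, 35), (D, Xia, 15), (D, Xia, 20), (D, Xia, 32), (D, Xia, 35), (D, Yan, 15), (D, Yan, 20), (D, Yan, 32), (D, Yan, 35)}.
Joining (Enroll ⨝ Student) and Teacher on sname yields {(B, Kim, 30, p1), (B, Kim, 8, p1), (D, Ivy, 15, eng), (D, Ivy, 20, eng), (D, Ivy, 32, eng), (D, Ivy, 35, eng), (D, Mo, 15, k2), (D, Mo, 15, p2), (D, Mo, 20, k2), (D, Mo, 20, p2), (D, Mo, 32, k2), (D, Mo, 32, p2), (D, Mo, 35, k2), (D, Mo, 35, p2), (D, Xia, 15, k1), (D, Xia, 15, p3), (D, Xia, 20, k1), (D, Xia, 20, p3), (D, Xia, 32, k1), (D, Xia, 32, p3), (D, Xia, 35, k1), (D, Xia, 35, p3)}.
π[grade, tid]: project onto (grade, tid) (16 duplicate(s) eliminated) → {(B, 30), (B, 8), (D, 15), (D, 20), (D, 32), (D, 35)}

{(B, 30), (B, 8), (D, 15), (D, 20), (D, 32), (D, 35)}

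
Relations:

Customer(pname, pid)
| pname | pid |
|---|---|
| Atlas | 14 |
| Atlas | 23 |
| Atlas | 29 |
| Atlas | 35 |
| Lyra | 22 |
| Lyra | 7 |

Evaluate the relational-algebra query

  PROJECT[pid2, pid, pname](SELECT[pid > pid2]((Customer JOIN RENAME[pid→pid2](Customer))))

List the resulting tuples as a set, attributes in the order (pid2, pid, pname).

ρ[pid→pid2]: schema becomes (pname, pid2); tuples unchanged.
Joining Customer and RENAME[pid→pid2](Customer) on pname yields {(Atlas, 14, 14), (Atlas, 14, 23), (Atlas, 14, 29), (Atlas, 14, 35), (Atlas, 23, 14), (Atlas, 23, 23), (Atlas, 23, 29), (Atlas, 23, 35), (Atlas, 29, 14), (Atlas, 29, 23), (Atlas, 29, 29), (Atlas, 29, 35), (Atlas, 35, 14), (Atlas, 35, 23), (Atlas, 35, 29), (Atlas, 35, 35), (Lyra, 22, 22), (Lyra, 22, 7), (Lyra, 7, 22), (Lyra, 7, 7)}.
σ[pid > pid2]: keep tuples satisfying pid > pid2 → {(Atlas, 23, 14), (Atlas, 29, 14), (Atlas, 29, 23), (Atlas, 35, 14), (Atlas, 35, 23), (Atlas, 35, 29), (Lyra, 22, 7)}
π[pid2, pid, pname]: project onto (pid2, pid, pname) → {(14, 23, Atlas), (14, 29, Atlas), (14, 35, Atlas), (23, 29, Atlas), (23, 35, Atlas), (29, 35, Atlas), (7, 22, Lyra)}

{(14, 23, Atlas), (14, 29, Atlas), (14, 35, Atlas), (23, 29, Atlas), (23, 35, Atlas), (29, 35, Atlas), (7, 22, Lyra)}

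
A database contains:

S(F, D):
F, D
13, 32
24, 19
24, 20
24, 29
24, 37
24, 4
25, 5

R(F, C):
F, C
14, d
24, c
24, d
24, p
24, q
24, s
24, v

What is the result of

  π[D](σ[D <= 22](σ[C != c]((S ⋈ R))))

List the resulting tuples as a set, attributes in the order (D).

{19, 20, 4}

S ⋈ R (natural join on F): {(24, 19, c), (24, 19, d), (24, 19, p), (24, 19, q), (24, 19, s), (24, 19, v), (24, 20, c), (24, 20, d), (24, 20, p), (24, 20, q), (24, 20, s), (24, 20, v), (24, 29, c), (24, 29, d), (24, 29, p), (24, 29, q), (24, 29, s), (24, 29, v), (24, 37, c), (24, 37, d), (24, 37, p), (24, 37, q), (24, 37, s), (24, 37, v), (24, 4, c), (24, 4, d), (24, 4, p), (24, 4, q), (24, 4, s), (24, 4, v)}
Apply σ_{C != c}; surviving tuples: {(24, 19, d), (24, 19, p), (24, 19, q), (24, 19, s), (24, 19, v), (24, 20, d), (24, 20, p), (24, 20, q), (24, 20, s), (24, 20, v), (24, 29, d), (24, 29, p), (24, 29, q), (24, 29, s), (24, 29, v), (24, 37, d), (24, 37, p), (24, 37, q), (24, 37, s), (24, 37, v), (24, 4, d), (24, 4, p), (24, 4, q), (24, 4, s), (24, 4, v)}
Apply σ_{D <= 22}; surviving tuples: {(24, 19, d), (24, 19, p), (24, 19, q), (24, 19, s), (24, 19, v), (24, 20, d), (24, 20, p), (24, 20, q), (24, 20, s), (24, 20, v), (24, 4, d), (24, 4, p), (24, 4, q), (24, 4, s), (24, 4, v)}
Projecting to D (12 duplicate(s) eliminated): {19, 20, 4}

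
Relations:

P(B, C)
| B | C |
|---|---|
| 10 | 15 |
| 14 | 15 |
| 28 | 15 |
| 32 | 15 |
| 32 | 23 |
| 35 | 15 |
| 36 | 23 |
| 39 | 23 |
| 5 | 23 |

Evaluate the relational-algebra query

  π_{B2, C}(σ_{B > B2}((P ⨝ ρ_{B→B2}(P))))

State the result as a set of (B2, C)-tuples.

{(10, 15), (14, 15), (28, 15), (32, 15), (32, 23), (36, 23), (5, 23)}

ρ[B→B2]: schema becomes (B2, C); tuples unchanged.
Joining P and ρ_{B→B2}(P) on C yields {(10, 15, 10), (10, 15, 14), (10, 15, 28), (10, 15, 32), (10, 15, 35), (14, 15, 10), (14, 15, 14), (14, 15, 28), (14, 15, 32), (14, 15, 35), (28, 15, 10), (28, 15, 14), (28, 15, 28), (28, 15, 32), (28, 15, 35), (32, 15, 10), (32, 15, 14), (32, 15, 28), (32, 15, 32), (32, 15, 35), (32, 23, 32), (32, 23, 36), (32, 23, 39), (32, 23, 5), (35, 15, 10), (35, 15, 14), (35, 15, 28), (35, 15, 32), (35, 15, 35), (36, 23, 32), (36, 23, 36), (36, 23, 39), (36, 23, 5), (39, 23, 32), (39, 23, 36), (39, 23, 39), (39, 23, 5), (5, 23, 32), (5, 23, 36), (5, 23, 39), (5, 23, 5)}.
Filtering on B > B2 leaves {(14, 15, 10), (28, 15, 10), (28, 15, 14), (32, 15, 10), (32, 15, 14), (32, 15, 28), (32, 23, 5), (35, 15, 10), (35, 15, 14), (35, 15, 28), (35, 15, 32), (36, 23, 32), (36, 23, 5), (39, 23, 32), (39, 23, 36), (39, 23, 5)}.
π_{B2, C} gives {(10, 15), (14, 15), (28, 15), (32, 15), (32, 23), (36, 23), (5, 23)} (9 duplicate(s) eliminated).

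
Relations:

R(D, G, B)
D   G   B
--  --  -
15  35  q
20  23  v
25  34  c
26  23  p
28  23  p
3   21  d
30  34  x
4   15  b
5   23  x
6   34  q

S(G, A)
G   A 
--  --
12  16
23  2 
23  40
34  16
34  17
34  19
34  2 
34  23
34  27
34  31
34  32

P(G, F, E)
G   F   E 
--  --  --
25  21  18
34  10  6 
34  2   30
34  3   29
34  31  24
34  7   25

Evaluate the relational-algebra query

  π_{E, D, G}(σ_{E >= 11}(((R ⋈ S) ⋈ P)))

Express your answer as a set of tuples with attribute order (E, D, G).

{(24, 25, 34), (24, 30, 34), (24, 6, 34), (25, 25, 34), (25, 30, 34), (25, 6, 34), (29, 25, 34), (29, 30, 34), (29, 6, 34), (30, 25, 34), (30, 30, 34), (30, 6, 34)}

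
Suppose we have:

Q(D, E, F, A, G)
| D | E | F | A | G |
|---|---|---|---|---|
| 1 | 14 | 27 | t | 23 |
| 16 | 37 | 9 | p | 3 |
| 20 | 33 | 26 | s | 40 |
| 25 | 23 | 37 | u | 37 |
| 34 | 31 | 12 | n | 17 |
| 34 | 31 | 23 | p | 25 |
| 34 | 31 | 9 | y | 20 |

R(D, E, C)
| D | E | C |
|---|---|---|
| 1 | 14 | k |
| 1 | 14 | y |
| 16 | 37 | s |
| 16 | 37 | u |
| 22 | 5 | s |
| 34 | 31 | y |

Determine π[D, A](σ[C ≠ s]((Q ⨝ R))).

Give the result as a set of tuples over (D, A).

Joining Q and R on D, E yields {(1, 14, 27, t, 23, k), (1, 14, 27, t, 23, y), (16, 37, 9, p, 3, s), (16, 37, 9, p, 3, u), (34, 31, 12, n, 17, y), (34, 31, 23, p, 25, y), (34, 31, 9, y, 20, y)}.
Selection C ≠ s: {(1, 14, 27, t, 23, k), (1, 14, 27, t, 23, y), (16, 37, 9, p, 3, u), (34, 31, 12, n, 17, y), (34, 31, 23, p, 25, y), (34, 31, 9, y, 20, y)}
π[D, A]: project onto (D, A) (1 duplicate(s) eliminated) → {(1, t), (16, p), (34, n), (34, p), (34, y)}

{(1, t), (16, p), (34, n), (34, p), (34, y)}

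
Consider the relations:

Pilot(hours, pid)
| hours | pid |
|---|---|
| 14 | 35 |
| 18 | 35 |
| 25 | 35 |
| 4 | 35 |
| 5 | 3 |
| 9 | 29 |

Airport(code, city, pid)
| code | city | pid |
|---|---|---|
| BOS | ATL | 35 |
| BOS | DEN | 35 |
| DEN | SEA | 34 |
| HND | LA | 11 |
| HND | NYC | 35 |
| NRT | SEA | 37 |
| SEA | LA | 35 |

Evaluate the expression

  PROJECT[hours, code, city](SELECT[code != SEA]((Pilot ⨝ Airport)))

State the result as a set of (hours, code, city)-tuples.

Natural join on pid: {(14, 35, BOS, ATL), (14, 35, BOS, DEN), (14, 35, HND, NYC), (14, 35, SEA, LA), (18, 35, BOS, ATL), (18, 35, BOS, DEN), (18, 35, HND, NYC), (18, 35, SEA, LA), (25, 35, BOS, ATL), (25, 35, BOS, DEN), (25, 35, HND, NYC), (25, 35, SEA, LA), (4, 35, BOS, ATL), (4, 35, BOS, DEN), (4, 35, HND, NYC), (4, 35, SEA, LA)}
Apply σ_{code != SEA}; surviving tuples: {(14, 35, BOS, ATL), (14, 35, BOS, DEN), (14, 35, HND, NYC), (18, 35, BOS, ATL), (18, 35, BOS, DEN), (18, 35, HND, NYC), (25, 35, BOS, ATL), (25, 35, BOS, DEN), (25, 35, HND, NYC), (4, 35, BOS, ATL), (4, 35, BOS, DEN), (4, 35, HND, NYC)}
π[hours, code, city]: project onto (hours, code, city) → {(14, BOS, ATL), (14, BOS, DEN), (14, HND, NYC), (18, BOS, ATL), (18, BOS, DEN), (18, HND, NYC), (25, BOS, ATL), (25, BOS, DEN), (25, HND, NYC), (4, BOS, ATL), (4, BOS, DEN), (4, HND, NYC)}

{(14, BOS, ATL), (14, BOS, DEN), (14, HND, NYC), (18, BOS, ATL), (18, BOS, DEN), (18, HND, NYC), (25, BOS, ATL), (25, BOS, DEN), (25, HND, NYC), (4, BOS, ATL), (4, BOS, DEN), (4, HND, NYC)}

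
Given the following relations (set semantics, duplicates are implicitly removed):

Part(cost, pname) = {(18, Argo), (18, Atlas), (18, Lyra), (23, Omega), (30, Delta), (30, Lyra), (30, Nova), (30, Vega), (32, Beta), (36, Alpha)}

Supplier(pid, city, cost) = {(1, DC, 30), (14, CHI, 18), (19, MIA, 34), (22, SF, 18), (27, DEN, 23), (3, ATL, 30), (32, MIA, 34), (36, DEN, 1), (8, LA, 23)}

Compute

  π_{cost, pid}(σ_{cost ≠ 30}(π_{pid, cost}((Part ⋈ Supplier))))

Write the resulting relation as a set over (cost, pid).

{(18, 14), (18, 22), (23, 27), (23, 8)}

Part ⋈ Supplier (natural join on cost): {(18, Argo, 14, CHI), (18, Argo, 22, SF), (18, Atlas, 14, CHI), (18, Atlas, 22, SF), (18, Lyra, 14, CHI), (18, Lyra, 22, SF), (23, Omega, 27, DEN), (23, Omega, 8, LA), (30, Delta, 1, DC), (30, Delta, 3, ATL), (30, Lyra, 1, DC), (30, Lyra, 3, ATL), (30, Nova, 1, DC), (30, Nova, 3, ATL), (30, Vega, 1, DC), (30, Vega, 3, ATL)}
Projecting to pid, cost (10 duplicate(s) eliminated): {(1, 30), (14, 18), (22, 18), (27, 23), (3, 30), (8, 23)}
Apply σ_{cost ≠ 30}; surviving tuples: {(14, 18), (22, 18), (27, 23), (8, 23)}
Projecting to cost, pid: {(18, 14), (18, 22), (23, 27), (23, 8)}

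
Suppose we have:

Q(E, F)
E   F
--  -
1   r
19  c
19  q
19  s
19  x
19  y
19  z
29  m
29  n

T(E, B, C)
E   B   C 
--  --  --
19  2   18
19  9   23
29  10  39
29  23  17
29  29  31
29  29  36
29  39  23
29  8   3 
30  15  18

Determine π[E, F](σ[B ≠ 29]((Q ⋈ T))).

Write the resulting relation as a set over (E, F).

Joining Q and T on E yields {(19, c, 2, 18), (19, c, 9, 23), (19, q, 2, 18), (19, q, 9, 23), (19, s, 2, 18), (19, s, 9, 23), (19, x, 2, 18), (19, x, 9, 23), (19, y, 2, 18), (19, y, 9, 23), (19, z, 2, 18), (19, z, 9, 23), (29, m, 10, 39), (29, m, 23, 17), (29, m, 29, 31), (29, m, 29, 36), (29, m, 39, 23), (29, m, 8, 3), (29, n, 10, 39), (29, n, 23, 17), (29, n, 29, 31), (29, n, 29, 36), (29, n, 39, 23), (29, n, 8, 3)}.
σ[B ≠ 29]: keep tuples satisfying B ≠ 29 → {(19, c, 2, 18), (19, c, 9, 23), (19, q, 2, 18), (19, q, 9, 23), (19, s, 2, 18), (19, s, 9, 23), (19, x, 2, 18), (19, x, 9, 23), (19, y, 2, 18), (19, y, 9, 23), (19, z, 2, 18), (19, z, 9, 23), (29, m, 10, 39), (29, m, 23, 17), (29, m, 39, 23), (29, m, 8, 3), (29, n, 10, 39), (29, n, 23, 17), (29, n, 39, 23), (29, n, 8, 3)}
Keep only column(s) E, F (12 duplicate(s) eliminated): {(19, c), (19, q), (19, s), (19, x), (19, y), (19, z), (29, m), (29, n)}

{(19, c), (19, q), (19, s), (19, x), (19, y), (19, z), (29, m), (29, n)}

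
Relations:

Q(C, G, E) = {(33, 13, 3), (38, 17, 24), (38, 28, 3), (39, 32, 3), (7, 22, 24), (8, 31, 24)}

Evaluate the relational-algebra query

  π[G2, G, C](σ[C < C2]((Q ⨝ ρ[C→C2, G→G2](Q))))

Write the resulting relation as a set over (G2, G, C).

ρ[C→C2, G→G2]: schema becomes (C2, G2, E); tuples unchanged.
Q ⋈ ρ[C→C2, G→G2](Q) (natural join on E): {(33, 13, 3, 33, 13), (33, 13, 3, 38, 28), (33, 13, 3, 39, 32), (38, 17, 24, 38, 17), (38, 17, 24, 7, 22), (38, 17, 24, 8, 31), (38, 28, 3, 33, 13), (38, 28, 3, 38, 28), (38, 28, 3, 39, 32), (39, 32, 3, 33, 13), (39, 32, 3, 38, 28), (39, 32, 3, 39, 32), (7, 22, 24, 38, 17), (7, 22, 24, 7, 22), (7, 22, 24, 8, 31), (8, 31, 24, 38, 17), (8, 31, 24, 7, 22), (8, 31, 24, 8, 31)}
Filtering on C < C2 leaves {(33, 13, 3, 38, 28), (33, 13, 3, 39, 32), (38, 28, 3, 39, 32), (7, 22, 24, 38, 17), (7, 22, 24, 8, 31), (8, 31, 24, 38, 17)}.
Keep only column(s) G2, G, C: {(17, 22, 7), (17, 31, 8), (28, 13, 33), (31, 22, 7), (32, 13, 33), (32, 28, 38)}

{(17, 22, 7), (17, 31, 8), (28, 13, 33), (31, 22, 7), (32, 13, 33), (32, 28, 38)}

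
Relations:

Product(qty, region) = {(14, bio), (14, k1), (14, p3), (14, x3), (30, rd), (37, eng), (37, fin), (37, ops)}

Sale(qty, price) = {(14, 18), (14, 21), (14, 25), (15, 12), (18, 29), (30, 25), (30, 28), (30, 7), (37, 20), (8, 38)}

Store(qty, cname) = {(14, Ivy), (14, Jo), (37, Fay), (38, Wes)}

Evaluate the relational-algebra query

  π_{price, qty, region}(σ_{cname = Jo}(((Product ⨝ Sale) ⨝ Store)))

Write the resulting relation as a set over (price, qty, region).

{(18, 14, bio), (18, 14, k1), (18, 14, p3), (18, 14, x3), (21, 14, bio), (21, 14, k1), (21, 14, p3), (21, 14, x3), (25, 14, bio), (25, 14, k1), (25, 14, p3), (25, 14, x3)}

Product ⋈ Sale (natural join on qty): {(14, bio, 18), (14, bio, 21), (14, bio, 25), (14, k1, 18), (14, k1, 21), (14, k1, 25), (14, p3, 18), (14, p3, 21), (14, p3, 25), (14, x3, 18), (14, x3, 21), (14, x3, 25), (30, rd, 25), (30, rd, 28), (30, rd, 7), (37, eng, 20), (37, fin, 20), (37, ops, 20)}
(Product ⨝ Sale) ⋈ Store (natural join on qty): {(14, bio, 18, Ivy), (14, bio, 18, Jo), (14, bio, 21, Ivy), (14, bio, 21, Jo), (14, bio, 25, Ivy), (14, bio, 25, Jo), (14, k1, 18, Ivy), (14, k1, 18, Jo), (14, k1, 21, Ivy), (14, k1, 21, Jo), (14, k1, 25, Ivy), (14, k1, 25, Jo), (14, p3, 18, Ivy), (14, p3, 18, Jo), (14, p3, 21, Ivy), (14, p3, 21, Jo), (14, p3, 25, Ivy), (14, p3, 25, Jo), (14, x3, 18, Ivy), (14, x3, 18, Jo), (14, x3, 21, Ivy), (14, x3, 21, Jo), (14, x3, 25, Ivy), (14, x3, 25, Jo), (37, eng, 20, Fay), (37, fin, 20, Fay), (37, ops, 20, Fay)}
σ[cname = Jo]: keep tuples satisfying cname = Jo → {(14, bio, 18, Jo), (14, bio, 21, Jo), (14, bio, 25, Jo), (14, k1, 18, Jo), (14, k1, 21, Jo), (14, k1, 25, Jo), (14, p3, 18, Jo), (14, p3, 21, Jo), (14, p3, 25, Jo), (14, x3, 18, Jo), (14, x3, 21, Jo), (14, x3, 25, Jo)}
π[price, qty, region]: project onto (price, qty, region) → {(18, 14, bio), (18, 14, k1), (18, 14, p3), (18, 14, x3), (21, 14, bio), (21, 14, k1), (21, 14, p3), (21, 14, x3), (25, 14, bio), (25, 14, k1), (25, 14, p3), (25, 14, x3)}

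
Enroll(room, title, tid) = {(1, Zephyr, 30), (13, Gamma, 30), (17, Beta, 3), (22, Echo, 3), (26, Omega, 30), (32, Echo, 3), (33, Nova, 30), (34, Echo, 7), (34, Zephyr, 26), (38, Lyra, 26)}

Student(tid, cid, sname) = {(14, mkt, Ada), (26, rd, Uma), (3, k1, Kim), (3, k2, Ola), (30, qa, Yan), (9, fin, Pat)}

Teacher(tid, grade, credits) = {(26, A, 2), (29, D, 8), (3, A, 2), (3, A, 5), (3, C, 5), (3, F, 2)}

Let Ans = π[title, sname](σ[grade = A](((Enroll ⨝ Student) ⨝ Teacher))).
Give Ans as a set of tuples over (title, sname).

{(Beta, Kim), (Beta, Ola), (Echo, Kim), (Echo, Ola), (Lyra, Uma), (Zephyr, Uma)}

Natural join on tid: {(1, Zephyr, 30, qa, Yan), (13, Gamma, 30, qa, Yan), (17, Beta, 3, k1, Kim), (17, Beta, 3, k2, Ola), (22, Echo, 3, k1, Kim), (22, Echo, 3, k2, Ola), (26, Omega, 30, qa, Yan), (32, Echo, 3, k1, Kim), (32, Echo, 3, k2, Ola), (33, Nova, 30, qa, Yan), (34, Zephyr, 26, rd, Uma), (38, Lyra, 26, rd, Uma)}
Natural join on tid: {(17, Beta, 3, k1, Kim, A, 2), (17, Beta, 3, k1, Kim, A, 5), (17, Beta, 3, k1, Kim, C, 5), (17, Beta, 3, k1, Kim, F, 2), (17, Beta, 3, k2, Ola, A, 2), (17, Beta, 3, k2, Ola, A, 5), (17, Beta, 3, k2, Ola, C, 5), (17, Beta, 3, k2, Ola, F, 2), (22, Echo, 3, k1, Kim, A, 2), (22, Echo, 3, k1, Kim, A, 5), (22, Echo, 3, k1, Kim, C, 5), (22, Echo, 3, k1, Kim, F, 2), (22, Echo, 3, k2, Ola, A, 2), (22, Echo, 3, k2, Ola, A, 5), (22, Echo, 3, k2, Ola, C, 5), (22, Echo, 3, k2, Ola, F, 2), (32, Echo, 3, k1, Kim, A, 2), (32, Echo, 3, k1, Kim, A, 5), (32, Echo, 3, k1, Kim, C, 5), (32, Echo, 3, k1, Kim, F, 2), (32, Echo, 3, k2, Ola, A, 2), (32, Echo, 3, k2, Ola, A, 5), (32, Echo, 3, k2, Ola, C, 5), (32, Echo, 3, k2, Ola, F, 2), (34, Zephyr, 26, rd, Uma, A, 2), (38, Lyra, 26, rd, Uma, A, 2)}
Apply σ_{grade = A}; surviving tuples: {(17, Beta, 3, k1, Kim, A, 2), (17, Beta, 3, k1, Kim, A, 5), (17, Beta, 3, k2, Ola, A, 2), (17, Beta, 3, k2, Ola, A, 5), (22, Echo, 3, k1, Kim, A, 2), (22, Echo, 3, k1, Kim, A, 5), (22, Echo, 3, k2, Ola, A, 2), (22, Echo, 3, k2, Ola, A, 5), (32, Echo, 3, k1, Kim, A, 2), (32, Echo, 3, k1, Kim, A, 5), (32, Echo, 3, k2, Ola, A, 2), (32, Echo, 3, k2, Ola, A, 5), (34, Zephyr, 26, rd, Uma, A, 2), (38, Lyra, 26, rd, Uma, A, 2)}
π_{title, sname} gives {(Beta, Kim), (Beta, Ola), (Echo, Kim), (Echo, Ola), (Lyra, Uma), (Zephyr, Uma)} (8 duplicate(s) eliminated).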